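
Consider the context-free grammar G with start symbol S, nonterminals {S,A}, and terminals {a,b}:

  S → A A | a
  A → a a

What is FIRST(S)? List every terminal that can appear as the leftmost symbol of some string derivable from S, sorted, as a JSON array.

FIRST sets, iterate to fixpoint:
round 1:
  A via A→a a: +{a}
  S via S→A A: +{a}
  FIRST(S)={a}  FIRST(A)={a}
round 2: (stable)
  FIRST(S)={a}  FIRST(A)={a}

FIRST(S) = ["a"]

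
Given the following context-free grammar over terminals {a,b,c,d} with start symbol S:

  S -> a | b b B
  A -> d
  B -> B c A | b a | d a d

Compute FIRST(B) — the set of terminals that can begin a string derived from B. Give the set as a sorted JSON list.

FIRST iteration:
iter 1:
  A via A→d: +{d}
  B via B→b a: +{b}
  B via B→d a d: +{d}
  S via S→a: +{a}
  S via S→b b B: +{b}
  S: {a,b}  A: {d}  B: {b,d}
iter 2: (stable)
  S: {a,b}  A: {d}  B: {b,d}

FIRST(B) = ["b", "d"]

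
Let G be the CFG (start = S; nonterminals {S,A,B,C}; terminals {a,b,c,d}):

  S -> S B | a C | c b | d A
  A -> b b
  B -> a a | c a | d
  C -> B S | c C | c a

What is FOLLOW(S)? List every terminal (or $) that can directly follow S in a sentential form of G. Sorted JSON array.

FIRST sets, iterate to fixpoint:
iter 1:
  A via A→b b: +{b}
  B via B→a a: +{a}
  B via B→c a: +{c}
  B via B→d: +{d}
  C via C→B S: +{a,c,d}
  S via S→a C: +{a}
  S via S→c b: +{c}
  S via S→d A: +{d}
  FIRST[S]={a,c,d}  FIRST[A]={b}  FIRST[B]={a,c,d}  FIRST[C]={a,c,d}
iter 2: — fixpoint
  FIRST[S]={a,c,d}  FIRST[A]={b}  FIRST[B]={a,c,d}  FIRST[C]={a,c,d}

Compute FOLLOW by fixpoint:
FOLLOW(S) := {$}
iter 1:
  C→B S: FOLLOW(B) ⊇ FIRST(S) = {a,c,d}; new: +{a,c,d}
  S→S B: FOLLOW(S) ⊇ FIRST(B) = {a,c,d}; new: +{a,c,d}
  S→S B: FOLLOW(B) ⊇ FOLLOW(S) ⊇ {$,a,c,d}; new: +{$}
  S→a C: FOLLOW(C) ⊇ FOLLOW(S) ⊇ {$,a,c,d}; new: +{$,a,c,d}
  S→d A: FOLLOW(A) ⊇ FOLLOW(S) ⊇ {$,a,c,d}; new: +{$,a,c,d}
  FOLLOW[S]={$,a,c,d}  FOLLOW[A]={$,a,c,d}  FOLLOW[B]={$,a,c,d}  FOLLOW[C]={$,a,c,d}
iter 2: (stable)
  FOLLOW[S]={$,a,c,d}  FOLLOW[A]={$,a,c,d}  FOLLOW[B]={$,a,c,d}  FOLLOW[C]={$,a,c,d}

FOLLOW(S) = ["$", "a", "c", "d"]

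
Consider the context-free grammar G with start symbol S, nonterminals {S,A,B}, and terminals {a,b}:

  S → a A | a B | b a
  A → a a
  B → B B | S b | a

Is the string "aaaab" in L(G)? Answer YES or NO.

Convert to CNF:
  S -> T0 A | T0 B | T1 T0
  A -> T0 T0
  B -> B B | S T1 | a
  T0 -> a
  T1 -> b

Fill CYK table bottom-up:
  cell(0,0) a: {B,T0}  orig:{B}
  cell(1,1) a: {B,T0}  orig:{B}
  cell(2,2) a: {B,T0}  orig:{B}
  cell(3,3) a: {B,T0}  orig:{B}
  cell(4,4) b: {T1}  orig:{}
  cell(0,1) aa: {A,B,S}
  cell(1,2) aa: {A,B,S}
  cell(2,3) aa: {A,B,S}
  cell(3,4) ab: ∅
  cell(0,2) aaa: {B,S}
  cell(1,3) aaa: {B,S}
  cell(2,4) aab: {B}
  cell(0,3) aaaa: {B,S}
  cell(1,4) aaab: {B,S}
  cell(0,4) aaaab: {B,S}

S ∈ T[0,4] ⇒ YES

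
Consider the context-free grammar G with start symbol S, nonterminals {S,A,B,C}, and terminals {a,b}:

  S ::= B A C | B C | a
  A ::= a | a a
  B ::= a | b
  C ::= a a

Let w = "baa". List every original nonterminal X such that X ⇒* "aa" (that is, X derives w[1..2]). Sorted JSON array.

CNF form of G:
  S -> B C | B X1 | a
  A -> T0 T0 | a
  B -> a | b
  C -> T0 T0
  T0 -> a
  X1 -> A C

CYK table (by increasing span), restricted to cells inside w[1..2]:
  [1..1]={A,B,S,T0}  "a"  orig:{A,B,S}
  [2..2]={A,B,S,T0}  "a"  orig:{A,B,S}
  [1..2]={A,C}  "aa"

Original NTs in T[1,2] deriving "aa": ["A", "C"]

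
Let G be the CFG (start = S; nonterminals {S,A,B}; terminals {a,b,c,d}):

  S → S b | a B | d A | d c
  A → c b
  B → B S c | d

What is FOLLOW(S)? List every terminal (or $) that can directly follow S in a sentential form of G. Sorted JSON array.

FIRST iteration:
[1]
  A via A→c b: +{c}
  B via B→d: +{d}
  S via S→a B: +{a}
  S via S→d A: +{d}
  FIRST[S]={a,d}  FIRST[A]={c}  FIRST[B]={d}
[2] — fixpoint
  FIRST[S]={a,d}  FIRST[A]={c}  FIRST[B]={d}

FOLLOW iteration:
initialize: $ ∈ FOLLOW(S)
[1]
  B→B S c: FOLLOW(B) ⊇ FIRST(S) = {a,d}; new: +{a,d}
  B→B S c: FOLLOW(S) ⊇ FIRST(c) = {c}; new: +{c}
  S→S b: FOLLOW(S) ⊇ FIRST(b) = {b}; new: +{b}
  S→a B: FOLLOW(B) ⊇ FOLLOW(S) ⊇ {$,b,c}; new: +{$,b,c}
  S→d A: FOLLOW(A) ⊇ FOLLOW(S) ⊇ {$,b,c}; new: +{$,b,c}
  S: {$,b,c}  A: {$,b,c}  B: {$,a,b,c,d}
[2] (stable)
  S: {$,b,c}  A: {$,b,c}  B: {$,a,b,c,d}

FOLLOW(S) = ["$", "b", "c"]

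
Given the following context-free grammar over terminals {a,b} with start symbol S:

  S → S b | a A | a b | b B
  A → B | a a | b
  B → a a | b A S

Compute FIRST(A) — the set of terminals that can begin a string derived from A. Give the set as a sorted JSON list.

Compute FIRST by fixpoint:
pass 1:
  A via A→a a: +{a}
  A via A→b: +{b}
  B via B→a a: +{a}
  B via B→b A S: +{b}
  S via S→a A: +{a}
  S via S→b B: +{b}
  S: {a,b}  A: {a,b}  B: {a,b}
pass 2: — fixpoint
  S: {a,b}  A: {a,b}  B: {a,b}

FIRST(A) = ["a", "b"]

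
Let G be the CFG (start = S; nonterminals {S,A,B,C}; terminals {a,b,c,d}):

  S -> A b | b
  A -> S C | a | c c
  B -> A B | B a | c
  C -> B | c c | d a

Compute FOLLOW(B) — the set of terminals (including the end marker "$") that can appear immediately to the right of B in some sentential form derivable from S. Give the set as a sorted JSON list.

FIRST iteration:
[1]
  A via A→a: +{a}
  A via A→c c: +{c}
  B via B→A B: +{a,c}
  C via C→B: +{a,c}
  C via C→d a: +{d}
  S via S→A b: +{a,c}
  S via S→b: +{b}
  S: {a,b,c}  A: {a,c}  B: {a,c}  C: {a,c,d}
[2]
  A via A→S C: +{b}
  B via B→A B: +{b}
  C via C→B: +{b}
  S: {a,b,c}  A: {a,b,c}  B: {a,b,c}  C: {a,b,c,d}
[3] — fixpoint
  S: {a,b,c}  A: {a,b,c}  B: {a,b,c}  C: {a,b,c,d}

FOLLOW iteration:
seed FOLLOW(S) with $
round 1:
  A→S C: FOLLOW(S) ⊇ FIRST(C) = {a,b,c,d}; new: +{a,b,c,d}
  B→A B: FOLLOW(A) ⊇ FIRST(B) = {a,b,c}; new: +{a,b,c}
  B→B a: FOLLOW(B) ⊇ FIRST(a) = {a}; new: +{a}
  FOLLOW(S)={$,a,b,c,d}  FOLLOW(A)={a,b,c}  FOLLOW(B)={a}  FOLLOW(C)={}
round 2:
  A→S C: FOLLOW(C) ⊇ FOLLOW(A) ⊇ {a,b,c}; new: +{a,b,c}
  C→B: FOLLOW(B) ⊇ FOLLOW(C) ⊇ {a,b,c}; new: +{b,c}
  FOLLOW(S)={$,a,b,c,d}  FOLLOW(A)={a,b,c}  FOLLOW(B)={a,b,c}  FOLLOW(C)={a,b,c}
round 3: done
  FOLLOW(S)={$,a,b,c,d}  FOLLOW(A)={a,b,c}  FOLLOW(B)={a,b,c}  FOLLOW(C)={a,b,c}

FOLLOW(B) = ["a", "b", "c"]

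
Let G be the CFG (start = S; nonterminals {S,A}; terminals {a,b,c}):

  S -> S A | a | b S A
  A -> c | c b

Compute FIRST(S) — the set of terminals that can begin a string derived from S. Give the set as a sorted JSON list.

Compute FIRST by fixpoint:
round 1:
  A via A→c: +{c}
  S via S→a: +{a}
  S via S→b S A: +{b}
  S: {a,b}  A: {c}
round 2: (stable)
  S: {a,b}  A: {c}

FIRST(S) = ["a", "b"]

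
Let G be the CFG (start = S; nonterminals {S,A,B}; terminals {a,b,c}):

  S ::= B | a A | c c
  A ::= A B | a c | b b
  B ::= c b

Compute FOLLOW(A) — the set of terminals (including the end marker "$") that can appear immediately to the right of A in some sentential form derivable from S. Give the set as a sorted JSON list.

Compute FIRST by fixpoint:
[1]
  A via A→a c: +{a}
  A via A→b b: +{b}
  B via B→c b: +{c}
  S via S→B: +{c}
  S via S→a A: +{a}
  FIRST(S)={a,c}  FIRST(A)={a,b}  FIRST(B)={c}
[2] (no change)
  FIRST(S)={a,c}  FIRST(A)={a,b}  FIRST(B)={c}

FOLLOW sets:
initialize: $ ∈ FOLLOW(S)
pass 1:
  A→A B: FOLLOW(A) ⊇ FIRST(B) = {c}; new: +{c}
  A→A B: FOLLOW(B) ⊇ FOLLOW(A) ⊇ {c}; new: +{c}
  S→B: FOLLOW(B) ⊇ FOLLOW(S) ⊇ {$}; new: +{$}
  S→a A: FOLLOW(A) ⊇ FOLLOW(S) ⊇ {$}; new: +{$}
  FOLLOW(S)={$}  FOLLOW(A)={$,c}  FOLLOW(B)={$,c}
pass 2: (no change)
  FOLLOW(S)={$}  FOLLOW(A)={$,c}  FOLLOW(B)={$,c}

FOLLOW(A) = ["$", "c"]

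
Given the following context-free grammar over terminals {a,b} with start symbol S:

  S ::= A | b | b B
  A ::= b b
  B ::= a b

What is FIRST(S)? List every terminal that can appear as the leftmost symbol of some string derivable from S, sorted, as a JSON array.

FIRST iteration:
iter 1:
  A via A→b b: +{b}
  B via B→a b: +{a}
  S via S→A: +{b}
  FIRST[S]={b}  FIRST[A]={b}  FIRST[B]={a}
iter 2: done
  FIRST[S]={b}  FIRST[A]={b}  FIRST[B]={a}

FIRST(S) = ["b"]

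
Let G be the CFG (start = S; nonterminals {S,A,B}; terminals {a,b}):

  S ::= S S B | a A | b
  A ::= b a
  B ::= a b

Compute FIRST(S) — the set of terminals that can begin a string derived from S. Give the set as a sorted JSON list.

FIRST iteration:
pass 1:
  A via A→b a: +{b}
  B via B→a b: +{a}
  S via S→a A: +{a}
  S via S→b: +{b}
  FIRST[S]={a,b}  FIRST[A]={b}  FIRST[B]={a}
pass 2: — fixpoint
  FIRST[S]={a,b}  FIRST[A]={b}  FIRST[B]={a}

FIRST(S) = ["a", "b"]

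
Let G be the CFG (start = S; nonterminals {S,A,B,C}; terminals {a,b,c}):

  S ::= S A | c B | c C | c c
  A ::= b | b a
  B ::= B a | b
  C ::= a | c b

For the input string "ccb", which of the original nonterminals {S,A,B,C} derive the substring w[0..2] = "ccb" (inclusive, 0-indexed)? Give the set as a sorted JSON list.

Convert to CNF:
  S -> S A | T2 B | T2 C | T2 T2
  A -> T0 T1 | b
  B -> B T1 | b
  C -> T2 T0 | a
  T0 -> b
  T1 -> a
  T2 -> c

CYK table (by increasing span) — only the sub-triangle for w[0..2]:
  [0..0]={T2}  "c"  orig:{}
  [1..1]={T2}  "c"  orig:{}
  [2..2]={A,B,T0}  "b"  orig:{A,B}
  [0..1]={S}  "cc"
  [1..2]={C,S}  "cb"
  [0..2]={S}  "ccb"

Original NTs in T[0,2] deriving "ccb": ["S"]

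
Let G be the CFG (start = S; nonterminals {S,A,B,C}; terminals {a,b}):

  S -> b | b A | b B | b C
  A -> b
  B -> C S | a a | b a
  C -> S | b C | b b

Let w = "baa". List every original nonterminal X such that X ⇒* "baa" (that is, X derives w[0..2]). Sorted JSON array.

Convert to CNF:
  S -> T1 A | T1 B | T1 C | b
  A -> b
  B -> C S | T0 T0 | T1 T0
  C -> T1 A | T1 B | T1 C | T1 T1 | b
  T0 -> a
  T1 -> b

CYK fill (cells [i..j] with 0 ≤ i ≤ j ≤ 2 only):
  [0..0]={A,C,S,T1}  "b"  orig:{A,C,S}
  [1..1]={T0}  "a"  orig:{}
  [2..2]={T0}  "a"  orig:{}
  [0..1]={B}  "ba"
  [1..2]={B}  "aa"
  [0..2]={C,S}  "baa"

Original NTs in T[0,2] deriving "baa": ["C", "S"]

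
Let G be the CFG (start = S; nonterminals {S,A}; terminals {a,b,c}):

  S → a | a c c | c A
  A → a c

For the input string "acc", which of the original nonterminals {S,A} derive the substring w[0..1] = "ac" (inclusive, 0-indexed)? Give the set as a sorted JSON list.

CNF form of G:
  S -> T0 X2 | T1 A | a
  A -> T0 T1
  T0 -> a
  T1 -> c
  X2 -> T1 T1

CYK table (by increasing span) (cells [i..j] with 0 ≤ i ≤ j ≤ 1 only):
  cell(0,0) a: {S,T0}  orig:{S}
  cell(1,1) c: {T1}  orig:{}
  cell(0,1) ac: {A}

Original NTs in T[0,1] deriving "ac": ["A"]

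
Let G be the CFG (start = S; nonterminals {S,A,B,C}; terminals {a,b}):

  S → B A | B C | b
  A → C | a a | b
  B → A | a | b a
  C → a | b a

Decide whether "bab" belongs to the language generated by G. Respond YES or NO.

CNF form of G:
  S -> B A | B C | b
  A -> T0 T0 | T1 T0 | a | b
  B -> T0 T0 | T1 T0 | a | b
  C -> T1 T0 | a
  T0 -> a
  T1 -> b

Fill CYK table bottom-up:
  T[0,0] 'b' = {A,B,S,T1}  orig:{A,B,S}
  T[1,1] 'a' = {A,B,C,T0}  orig:{A,B,C}
  T[2,2] 'b' = {A,B,S,T1}  orig:{A,B,S}
  T[0,1] 'ba' = {A,B,C,S}
  T[1,2] 'ab' = {S}
  T[0,2] 'bab' = {S}

S ∈ T[0,2] ⇒ YES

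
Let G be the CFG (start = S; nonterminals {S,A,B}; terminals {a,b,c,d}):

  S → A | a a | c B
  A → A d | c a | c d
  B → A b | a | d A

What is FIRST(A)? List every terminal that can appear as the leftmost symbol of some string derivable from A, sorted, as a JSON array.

FIRST iteration:
pass 1:
  A via A→c a: +{c}
  B via B→A b: +{c}
  B via B→a: +{a}
  B via B→d A: +{d}
  S via S→A: +{c}
  S via S→a a: +{a}
  S: {a,c}  A: {c}  B: {a,c,d}
pass 2: done
  S: {a,c}  A: {c}  B: {a,c,d}

FIRST(A) = ["c"]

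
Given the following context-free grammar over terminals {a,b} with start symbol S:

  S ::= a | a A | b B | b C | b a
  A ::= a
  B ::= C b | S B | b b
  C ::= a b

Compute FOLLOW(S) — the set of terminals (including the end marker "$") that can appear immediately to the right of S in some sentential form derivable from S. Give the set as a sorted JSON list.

Compute FIRST by fixpoint:
[1]
  A via A→a: +{a}
  B via B→b b: +{b}
  C via C→a b: +{a}
  S via S→a: +{a}
  S via S→b B: +{b}
  S: {a,b}  A: {a}  B: {b}  C: {a}
[2]
  B via B→C b: +{a}
  S: {a,b}  A: {a}  B: {a,b}  C: {a}
[3] (no change)
  S: {a,b}  A: {a}  B: {a,b}  C: {a}

Compute FOLLOW by fixpoint:
initialize: $ ∈ FOLLOW(S)
round 1:
  B→C b: FOLLOW(C) ⊇ FIRST(b) = {b}; new: +{b}
  B→S B: FOLLOW(S) ⊇ FIRST(B) = {a,b}; new: +{a,b}
  S→a A: FOLLOW(A) ⊇ FOLLOW(S) ⊇ {$,a,b}; new: +{$,a,b}
  S→b B: FOLLOW(B) ⊇ FOLLOW(S) ⊇ {$,a,b}; new: +{$,a,b}
  S→b C: FOLLOW(C) ⊇ FOLLOW(S) ⊇ {$,a,b}; new: +{$,a}
  FOLLOW(S)={$,a,b}  FOLLOW(A)={$,a,b}  FOLLOW(B)={$,a,b}  FOLLOW(C)={$,a,b}
round 2: (stable)
  FOLLOW(S)={$,a,b}  FOLLOW(A)={$,a,b}  FOLLOW(B)={$,a,b}  FOLLOW(C)={$,a,b}

FOLLOW(S) = ["$", "a", "b"]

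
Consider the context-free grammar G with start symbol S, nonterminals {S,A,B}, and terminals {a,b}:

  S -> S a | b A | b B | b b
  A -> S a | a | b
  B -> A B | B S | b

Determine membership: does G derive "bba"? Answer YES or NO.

CNF form of G:
  S -> S T0 | T1 A | T1 B | T1 T1
  A -> S T0 | a | b
  B -> A B | B S | b
  T0 -> a
  T1 -> b

CYK table (by increasing span):
  cell(0,0) b: {A,B,T1}  orig:{A,B}
  cell(1,1) b: {A,B,T1}  orig:{A,B}
  cell(2,2) a: {A,T0}  orig:{A}
  cell(0,1) bb: {B,S}
  cell(1,2) ba: {S}
  cell(0,2) bba: {A,B,S}

S ∈ T[0,2] ⇒ YES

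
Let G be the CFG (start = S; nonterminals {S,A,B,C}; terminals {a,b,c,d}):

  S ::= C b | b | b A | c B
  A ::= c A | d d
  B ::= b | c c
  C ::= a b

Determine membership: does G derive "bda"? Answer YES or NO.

CNF form of G:
  S -> C T3 | T0 B | T3 A | b
  A -> T0 A | T1 T1
  B -> T0 T0 | b
  C -> T2 T3
  T0 -> c
  T1 -> d
  T2 -> a
  T3 -> b

CYK table (by increasing span):
  cell(0,0) b: {B,S,T3}  orig:{B,S}
  cell(1,1) d: {T1}  orig:{}
  cell(2,2) a: {T2}  orig:{}
  cell(0,1) bd: ∅
  cell(1,2) da: ∅
  cell(0,2) bda: ∅

S ∉ T[0,2] ⇒ NO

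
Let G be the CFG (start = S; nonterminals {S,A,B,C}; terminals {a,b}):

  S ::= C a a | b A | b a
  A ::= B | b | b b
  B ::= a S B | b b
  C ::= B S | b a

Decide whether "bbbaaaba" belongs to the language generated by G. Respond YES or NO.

CNF form of G:
  S -> C X4 | T1 A | T1 T0
  A -> T0 X2 | T1 T1 | b
  B -> T0 X3 | T1 T1
  C -> B S | T1 T0
  T0 -> a
  T1 -> b
  X2 -> S B
  X3 -> S B
  X4 -> T0 T0

CYK fill:
  T[0,0] 'b' = {A,T1}  orig:{A}
  T[1,1] 'b' = {A,T1}  orig:{A}
  T[2,2] 'b' = {A,T1}  orig:{A}
  T[3,3] 'a' = {T0}  orig:{}
  T[4,4] 'a' = {T0}  orig:{}
  T[5,5] 'a' = {T0}  orig:{}
  T[6,6] 'b' = {A,T1}  orig:{A}
  T[7,7] 'a' = {T0}  orig:{}
  T[0,1] 'bb' = {A,B,S}
  T[1,2] 'bb' = {A,B,S}
  T[2,3] 'ba' = {C,S}
  T[3,4] 'aa' = {X4}  orig:{}
  T[4,5] 'aa' = {X4}  orig:{}
  T[5,6] 'ab' = ∅
  T[6,7] 'ba' = {C,S}
  T[0,2] 'bbb' = {S}
  T[1,3] 'bba' = ∅
  T[2,4] 'baa' = ∅
  T[3,5] 'aaa' = ∅
  T[4,6] 'aab' = ∅
  T[5,7] 'aba' = ∅
  T[0,3] 'bbba' = {C}
  T[1,4] 'bbaa' = ∅
  T[2,5] 'baaa' = {S}
  T[3,6] 'aaab' = ∅
  T[4,7] 'aaba' = ∅
  T[0,4] 'bbbaa' = ∅
  T[1,5] 'bbaaa' = ∅
  T[2,6] 'baaab' = ∅
  T[3,7] 'aaaba' = ∅
  T[0,5] 'bbbaaa' = {C,S}
  T[1,6] 'bbaaab' = ∅
  T[2,7] 'baaaba' = ∅
  T[0,6] 'bbbaaab' = ∅
  T[1,7] 'bbaaaba' = ∅
  T[0,7] 'bbbaaaba' = ∅

S ∉ T[0,7] ⇒ NO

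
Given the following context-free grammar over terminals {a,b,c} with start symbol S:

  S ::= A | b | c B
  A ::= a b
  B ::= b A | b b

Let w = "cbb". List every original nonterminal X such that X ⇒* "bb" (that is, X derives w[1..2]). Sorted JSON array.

Convert to CNF:
  S -> T0 T1 | T2 B | b
  A -> T0 T1
  B -> T1 A | T1 T1
  T0 -> a
  T1 -> b
  T2 -> c

Fill CYK table bottom-up — only the sub-triangle for w[1..2]:
  cell(1,1) b: {S,T1}  orig:{S}
  cell(2,2) b: {S,T1}  orig:{S}
  cell(1,2) bb: {B}

Original NTs in T[1,2] deriving "bb": ["B"]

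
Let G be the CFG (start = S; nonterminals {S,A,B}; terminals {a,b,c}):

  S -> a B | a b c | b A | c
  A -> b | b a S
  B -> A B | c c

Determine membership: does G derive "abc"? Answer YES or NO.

CNF form of G:
  S -> T0 A | T1 B | T1 X4 | c
  A -> T0 X3 | b
  B -> A B | T2 T2
  T0 -> b
  T1 -> a
  T2 -> c
  X3 -> T1 S
  X4 -> T0 T2

Fill CYK table bottom-up:
  [0..0]={T1}  "a"  orig:{}
  [1..1]={A,T0}  "b"  orig:{A}
  [2..2]={S,T2}  "c"  orig:{S}
  [0..1]=∅  "ab"
  [1..2]={X4}  "bc"  orig:{}
  [0..2]={S}  "abc"

S ∈ T[0,2] ⇒ YES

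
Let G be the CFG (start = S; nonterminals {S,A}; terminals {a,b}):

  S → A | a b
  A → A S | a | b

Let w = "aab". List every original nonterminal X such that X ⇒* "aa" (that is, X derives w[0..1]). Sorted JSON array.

Convert to CNF:
  S -> A S | T0 T1 | a | b
  A -> A S | a | b
  T0 -> a
  T1 -> b

CYK fill, restricted to cells inside w[0..1]:
  T[0,0] 'a' = {A,S,T0}  orig:{A,S}
  T[1,1] 'a' = {A,S,T0}  orig:{A,S}
  T[0,1] 'aa' = {A,S}

Original NTs in T[0,1] deriving "aa": ["A", "S"]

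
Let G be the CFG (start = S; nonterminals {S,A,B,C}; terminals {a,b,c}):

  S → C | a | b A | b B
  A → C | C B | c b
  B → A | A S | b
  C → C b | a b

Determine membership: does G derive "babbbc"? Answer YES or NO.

CNF form of G:
  S -> C T0 | T0 A | T0 B | T1 T0 | a
  A -> C B | C T0 | T1 T0 | T2 T0
  B -> A S | C B | C T0 | T1 T0 | T2 T0 | b
  C -> C T0 | T1 T0
  T0 -> b
  T1 -> a
  T2 -> c

CYK table (by increasing span):
  T[0,0] 'b' = {B,T0}  orig:{B}
  T[1,1] 'a' = {S,T1}  orig:{S}
  T[2,2] 'b' = {B,T0}  orig:{B}
  T[3,3] 'b' = {B,T0}  orig:{B}
  T[4,4] 'b' = {B,T0}  orig:{B}
  T[5,5] 'c' = {T2}  orig:{}
  T[0,1] 'ba' = ∅
  T[1,2] 'ab' = {A,B,C,S}
  T[2,3] 'bb' = {S}
  T[3,4] 'bb' = {S}
  T[4,5] 'bc' = ∅
  T[0,2] 'bab' = {S}
  T[1,3] 'abb' = {A,B,C,S}
  T[2,4] 'bbb' = ∅
  T[3,5] 'bbc' = ∅
  T[0,3] 'babb' = {S}
  T[1,4] 'abbb' = {A,B,C,S}
  T[2,5] 'bbbc' = ∅
  T[0,4] 'babbb' = {S}
  T[1,5] 'abbbc' = ∅
  T[0,5] 'babbbc' = ∅

S ∉ T[0,5] ⇒ NO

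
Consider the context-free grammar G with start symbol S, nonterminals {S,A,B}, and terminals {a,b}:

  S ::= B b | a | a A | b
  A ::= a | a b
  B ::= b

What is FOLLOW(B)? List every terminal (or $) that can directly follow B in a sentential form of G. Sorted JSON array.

FIRST iteration:
[1]
  A via A→a: +{a}
  B via B→b: +{b}
  S via S→B b: +{b}
  S via S→a: +{a}
  S: {a,b}  A: {a}  B: {b}
[2] done
  S: {a,b}  A: {a}  B: {b}

Compute FOLLOW by fixpoint:
FOLLOW(S) := {$}
pass 1:
  S→B b: FOLLOW(B) ⊇ FIRST(b) = {b}; new: +{b}
  S→a A: FOLLOW(A) ⊇ FOLLOW(S) ⊇ {$}; new: +{$}
  FOLLOW[S]={$}  FOLLOW[A]={$}  FOLLOW[B]={b}
pass 2: (stable)
  FOLLOW[S]={$}  FOLLOW[A]={$}  FOLLOW[B]={b}

FOLLOW(B) = ["b"]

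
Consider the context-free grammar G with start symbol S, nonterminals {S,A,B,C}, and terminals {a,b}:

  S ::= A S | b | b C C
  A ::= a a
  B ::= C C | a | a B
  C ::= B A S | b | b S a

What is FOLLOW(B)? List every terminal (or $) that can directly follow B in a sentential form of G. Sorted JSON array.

FIRST iteration:
[1]
  A via A→a a: +{a}
  B via B→a: +{a}
  C via C→B A S: +{a}
  C via C→b: +{b}
  S via S→A S: +{a}
  S via S→b: +{b}
  S: {a,b}  A: {a}  B: {a}  C: {a,b}
[2]
  B via B→C C: +{b}
  S: {a,b}  A: {a}  B: {a,b}  C: {a,b}
[3] — fixpoint
  S: {a,b}  A: {a}  B: {a,b}  C: {a,b}

Compute FOLLOW by fixpoint:
initialize: $ ∈ FOLLOW(S)
iter 1:
  B→C C: FOLLOW(C) ⊇ FIRST(C) = {a,b}; new: +{a,b}
  C→B A S: FOLLOW(B) ⊇ FIRST(A) = {a}; new: +{a}
  C→B A S: FOLLOW(A) ⊇ FIRST(S) = {a,b}; new: +{a,b}
  C→B A S: FOLLOW(S) ⊇ FOLLOW(C) ⊇ {a,b}; new: +{a,b}
  S→b C C: FOLLOW(C) ⊇ FOLLOW(S) ⊇ {$,a,b}; new: +{$}
  S: {$,a,b}  A: {a,b}  B: {a}  C: {$,a,b}
iter 2: done
  S: {$,a,b}  A: {a,b}  B: {a}  C: {$,a,b}

FOLLOW(B) = ["a"]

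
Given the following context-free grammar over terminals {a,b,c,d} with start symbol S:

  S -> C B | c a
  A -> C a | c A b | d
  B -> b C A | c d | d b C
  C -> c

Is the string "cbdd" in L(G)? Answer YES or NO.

Convert to CNF:
  S -> C B | T1 T0
  A -> C T0 | T1 X4 | d
  B -> T1 T3 | T2 X5 | T3 X6
  C -> c
  T0 -> a
  T1 -> c
  T2 -> b
  T3 -> d
  X4 -> A T2
  X5 -> C A
  X6 -> T2 C

CYK table (by increasing span):
  [0..0]={C,T1}  "c"  orig:{C}
  [1..1]={T2}  "b"  orig:{}
  [2..2]={A,T3}  "d"  orig:{A}
  [3..3]={A,T3}  "d"  orig:{A}
  [0..1]=∅  "cb"
  [1..2]=∅  "bd"
  [2..3]=∅  "dd"
  [0..2]=∅  "cbd"
  [1..3]=∅  "bdd"
  [0..3]=∅  "cbdd"

S ∉ T[0,3] ⇒ NO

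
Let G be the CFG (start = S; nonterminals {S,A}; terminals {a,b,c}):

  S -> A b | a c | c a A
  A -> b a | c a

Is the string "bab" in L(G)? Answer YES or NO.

CNF form of G:
  S -> A T0 | T1 T2 | T2 X3
  A -> T0 T1 | T2 T1
  T0 -> b
  T1 -> a
  T2 -> c
  X3 -> T1 A

CYK table (by increasing span):
  T[0,0] 'b' = {T0}  orig:{}
  T[1,1] 'a' = {T1}  orig:{}
  T[2,2] 'b' = {T0}  orig:{}
  T[0,1] 'ba' = {A}
  T[1,2] 'ab' = ∅
  T[0,2] 'bab' = {S}

S ∈ T[0,2] ⇒ YES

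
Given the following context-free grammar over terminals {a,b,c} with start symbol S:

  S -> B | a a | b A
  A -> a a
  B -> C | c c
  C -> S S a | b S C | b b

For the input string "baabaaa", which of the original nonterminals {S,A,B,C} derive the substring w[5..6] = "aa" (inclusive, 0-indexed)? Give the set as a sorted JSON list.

Convert to CNF:
  S -> S X7 | T0 T0 | T1 A | T1 T1 | T1 X8 | T2 T2
  A -> T0 T0
  B -> S X3 | T1 T1 | T1 X4 | T2 T2
  C -> S X5 | T1 T1 | T1 X6
  T0 -> a
  T1 -> b
  T2 -> c
  X3 -> S T0
  X4 -> S C
  X5 -> S T0
  X6 -> S C
  X7 -> S T0
  X8 -> S C

Fill CYK table bottom-up (cells [i..j] with 5 ≤ i ≤ j ≤ 6 only):
  T[5,5] 'a' = {T0}  orig:{}
  T[6,6] 'a' = {T0}  orig:{}
  T[5,6] 'aa' = {A,S}

Original NTs in T[5,6] deriving "aa": ["A", "S"]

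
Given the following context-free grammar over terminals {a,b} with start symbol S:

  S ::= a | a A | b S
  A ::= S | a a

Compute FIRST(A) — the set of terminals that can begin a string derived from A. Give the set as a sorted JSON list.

Compute FIRST by fixpoint:
round 1:
  A via A→a a: +{a}
  S via S→a: +{a}
  S via S→b S: +{b}
  S: {a,b}  A: {a}
round 2:
  A via A→S: +{b}
  S: {a,b}  A: {a,b}
round 3: (no change)
  S: {a,b}  A: {a,b}

FIRST(A) = ["a", "b"]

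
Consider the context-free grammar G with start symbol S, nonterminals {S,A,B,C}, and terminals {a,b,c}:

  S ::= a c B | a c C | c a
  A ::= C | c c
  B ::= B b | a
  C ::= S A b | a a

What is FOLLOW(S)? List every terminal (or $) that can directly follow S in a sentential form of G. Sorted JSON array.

FIRST sets, iterate to fixpoint:
iter 1:
  A via A→c c: +{c}
  B via B→a: +{a}
  C via C→a a: +{a}
  S via S→a c B: +{a}
  S via S→c a: +{c}
  S: {a,c}  A: {c}  B: {a}  C: {a}
iter 2:
  A via A→C: +{a}
  C via C→S A b: +{c}
  S: {a,c}  A: {a,c}  B: {a}  C: {a,c}
iter 3: (stable)
  S: {a,c}  A: {a,c}  B: {a}  C: {a,c}

FOLLOW sets:
initialize: $ ∈ FOLLOW(S)
[1]
  B→B b: FOLLOW(B) ⊇ FIRST(b) = {b}; new: +{b}
  C→S A b: FOLLOW(S) ⊇ FIRST(A) = {a,c}; new: +{a,c}
  C→S A b: FOLLOW(A) ⊇ FIRST(b) = {b}; new: +{b}
  S→a c B: FOLLOW(B) ⊇ FOLLOW(S) ⊇ {$,a,c}; new: +{$,a,c}
  S→a c C: FOLLOW(C) ⊇ FOLLOW(S) ⊇ {$,a,c}; new: +{$,a,c}
  S: {$,a,c}  A: {b}  B: {$,a,b,c}  C: {$,a,c}
[2]
  A→C: FOLLOW(C) ⊇ FOLLOW(A) ⊇ {b}; new: +{b}
  S: {$,a,c}  A: {b}  B: {$,a,b,c}  C: {$,a,b,c}
[3] done
  S: {$,a,c}  A: {b}  B: {$,a,b,c}  C: {$,a,b,c}

FOLLOW(S) = ["$", "a", "c"]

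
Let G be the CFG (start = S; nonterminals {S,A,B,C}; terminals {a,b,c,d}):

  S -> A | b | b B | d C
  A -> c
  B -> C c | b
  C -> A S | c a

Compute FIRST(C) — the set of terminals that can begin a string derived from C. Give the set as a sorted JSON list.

FIRST sets, iterate to fixpoint:
round 1:
  A via A→c: +{c}
  B via B→b: +{b}
  C via C→A S: +{c}
  S via S→A: +{c}
  S via S→b: +{b}
  S via S→d C: +{d}
  S: {b,c,d}  A: {c}  B: {b}  C: {c}
round 2:
  B via B→C c: +{c}
  S: {b,c,d}  A: {c}  B: {b,c}  C: {c}
round 3: — fixpoint
  S: {b,c,d}  A: {c}  B: {b,c}  C: {c}

FIRST(C) = ["c"]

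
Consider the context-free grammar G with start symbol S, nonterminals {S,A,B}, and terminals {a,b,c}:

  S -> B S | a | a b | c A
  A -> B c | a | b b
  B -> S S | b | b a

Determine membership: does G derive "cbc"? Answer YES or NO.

Convert to CNF:
  S -> B S | T0 A | T2 T1 | a
  A -> B T0 | T1 T1 | a
  B -> S S | T1 T2 | b
  T0 -> c
  T1 -> b
  T2 -> a

Fill CYK table bottom-up:
  T[0,0] 'c' = {T0}  orig:{}
  T[1,1] 'b' = {B,T1}  orig:{B}
  T[2,2] 'c' = {T0}  orig:{}
  T[0,1] 'cb' = ∅
  T[1,2] 'bc' = {A}
  T[0,2] 'cbc' = {S}

S ∈ T[0,2] ⇒ YES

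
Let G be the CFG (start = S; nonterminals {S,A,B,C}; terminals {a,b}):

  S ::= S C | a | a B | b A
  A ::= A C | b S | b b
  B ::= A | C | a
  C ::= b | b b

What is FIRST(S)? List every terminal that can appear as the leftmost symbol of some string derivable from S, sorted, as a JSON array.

FIRST iteration:
pass 1:
  A via A→b S: +{b}
  B via B→A: +{b}
  B via B→a: +{a}
  C via C→b: +{b}
  S via S→a: +{a}
  S via S→b A: +{b}
  FIRST[S]={a,b}  FIRST[A]={b}  FIRST[B]={a,b}  FIRST[C]={b}
pass 2: (no change)
  FIRST[S]={a,b}  FIRST[A]={b}  FIRST[B]={a,b}  FIRST[C]={b}

FIRST(S) = ["a", "b"]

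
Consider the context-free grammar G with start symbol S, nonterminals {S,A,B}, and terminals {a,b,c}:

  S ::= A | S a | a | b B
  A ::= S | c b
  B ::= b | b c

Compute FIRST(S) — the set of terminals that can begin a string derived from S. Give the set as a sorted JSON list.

FIRST iteration:
pass 1:
  A via A→c b: +{c}
  B via B→b: +{b}
  S via S→A: +{c}
  S via S→a: +{a}
  S via S→b B: +{b}
  FIRST[S]={a,b,c}  FIRST[A]={c}  FIRST[B]={b}
pass 2:
  A via A→S: +{a,b}
  FIRST[S]={a,b,c}  FIRST[A]={a,b,c}  FIRST[B]={b}
pass 3: (stable)
  FIRST[S]={a,b,c}  FIRST[A]={a,b,c}  FIRST[B]={b}

FIRST(S) = ["a", "b", "c"]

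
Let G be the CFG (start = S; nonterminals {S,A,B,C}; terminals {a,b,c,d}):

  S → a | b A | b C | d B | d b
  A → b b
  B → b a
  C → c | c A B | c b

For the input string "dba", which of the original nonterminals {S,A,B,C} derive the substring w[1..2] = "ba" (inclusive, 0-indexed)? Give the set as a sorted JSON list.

CNF form of G:
  S -> T0 A | T0 C | T3 B | T3 T0 | a
  A -> T0 T0
  B -> T0 T1
  C -> T2 T0 | T2 X4 | c
  T0 -> b
  T1 -> a
  T2 -> c
  T3 -> d
  X4 -> A B

Fill CYK table bottom-up, restricted to cells inside w[1..2]:
  cell(1,1) b: {T0}  orig:{}
  cell(2,2) a: {S,T1}  orig:{S}
  cell(1,2) ba: {B}

Original NTs in T[1,2] deriving "ba": ["B"]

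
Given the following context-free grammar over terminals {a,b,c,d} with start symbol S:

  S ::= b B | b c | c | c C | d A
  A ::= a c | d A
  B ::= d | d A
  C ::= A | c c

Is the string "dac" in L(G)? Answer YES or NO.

Convert to CNF:
  S -> T1 C | T2 A | T3 B | T3 T1 | c
  A -> T0 T1 | T2 A
  B -> T2 A | d
  C -> T0 T1 | T1 T1 | T2 A
  T0 -> a
  T1 -> c
  T2 -> d
  T3 -> b

CYK table (by increasing span):
  [0..0]={B,T2}  "d"  orig:{B}
  [1..1]={T0}  "a"  orig:{}
  [2..2]={S,T1}  "c"  orig:{S}
  [0..1]=∅  "da"
  [1..2]={A,C}  "ac"
  [0..2]={A,B,C,S}  "dac"

S ∈ T[0,2] ⇒ YES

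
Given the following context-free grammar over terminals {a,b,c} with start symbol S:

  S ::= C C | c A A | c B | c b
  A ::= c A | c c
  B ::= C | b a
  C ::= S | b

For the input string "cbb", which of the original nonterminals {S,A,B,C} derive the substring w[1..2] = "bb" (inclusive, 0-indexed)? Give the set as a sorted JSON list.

CNF form of G:
  S -> C C | T0 B | T0 T1 | T0 X5
  A -> T0 A | T0 T0
  B -> C C | T0 B | T0 T1 | T0 X3 | T1 T2 | b
  C -> C C | T0 B | T0 T1 | T0 X4 | b
  T0 -> c
  T1 -> b
  T2 -> a
  X3 -> A A
  X4 -> A A
  X5 -> A A

CYK table (by increasing span) (cells [i..j] with 1 ≤ i ≤ j ≤ 2 only):
  [1..1]={B,C,T1}  "b"  orig:{B,C}
  [2..2]={B,C,T1}  "b"  orig:{B,C}
  [1..2]={B,C,S}  "bb"

Original NTs in T[1,2] deriving "bb": ["B", "C", "S"]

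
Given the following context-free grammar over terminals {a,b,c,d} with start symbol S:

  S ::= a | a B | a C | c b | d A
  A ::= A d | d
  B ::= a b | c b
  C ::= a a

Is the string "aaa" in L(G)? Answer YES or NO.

Convert to CNF:
  S -> T0 A | T1 B | T1 C | T3 T2 | a
  A -> A T0 | d
  B -> T1 T2 | T3 T2
  C -> T1 T1
  T0 -> d
  T1 -> a
  T2 -> b
  T3 -> c

CYK fill:
  cell(0,0) a: {S,T1}  orig:{S}
  cell(1,1) a: {S,T1}  orig:{S}
  cell(2,2) a: {S,T1}  orig:{S}
  cell(0,1) aa: {C}
  cell(1,2) aa: {C}
  cell(0,2) aaa: {S}

S ∈ T[0,2] ⇒ YES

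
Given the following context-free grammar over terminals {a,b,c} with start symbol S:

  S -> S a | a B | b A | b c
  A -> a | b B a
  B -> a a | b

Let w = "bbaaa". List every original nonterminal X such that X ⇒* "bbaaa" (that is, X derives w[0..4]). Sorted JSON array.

CNF form of G:
  S -> S T1 | T0 A | T0 T2 | T1 B
  A -> T0 X3 | a
  B -> T1 T1 | b
  T0 -> b
  T1 -> a
  T2 -> c
  X3 -> B T1

CYK fill — only the sub-triangle for w[0..4]:
  T[0,0] 'b' = {B,T0}  orig:{B}
  T[1,1] 'b' = {B,T0}  orig:{B}
  T[2,2] 'a' = {A,T1}  orig:{A}
  T[3,3] 'a' = {A,T1}  orig:{A}
  T[4,4] 'a' = {A,T1}  orig:{A}
  T[0,1] 'bb' = ∅
  T[1,2] 'ba' = {S,X3}  orig:{S}
  T[2,3] 'aa' = {B}
  T[3,4] 'aa' = {B}
  T[0,2] 'bba' = {A}
  T[1,3] 'baa' = {S}
  T[2,4] 'aaa' = {S,X3}  orig:{S}
  T[0,3] 'bbaa' = ∅
  T[1,4] 'baaa' = {A,S}
  T[0,4] 'bbaaa' = {S}

Original NTs in T[0,4] deriving "bbaaa": ["S"]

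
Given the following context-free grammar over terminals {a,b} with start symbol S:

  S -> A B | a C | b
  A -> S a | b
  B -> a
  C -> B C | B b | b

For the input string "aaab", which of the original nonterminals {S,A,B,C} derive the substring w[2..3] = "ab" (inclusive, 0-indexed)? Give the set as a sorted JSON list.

Convert to CNF:
  S -> A B | T0 C | b
  A -> S T0 | b
  B -> a
  C -> B C | B T1 | b
  T0 -> a
  T1 -> b

CYK table (by increasing span), restricted to cells inside w[2..3]:
  [2..2]={B,T0}  "a"  orig:{B}
  [3..3]={A,C,S,T1}  "b"  orig:{A,C,S}
  [2..3]={C,S}  "ab"

Original NTs in T[2,3] deriving "ab": ["C", "S"]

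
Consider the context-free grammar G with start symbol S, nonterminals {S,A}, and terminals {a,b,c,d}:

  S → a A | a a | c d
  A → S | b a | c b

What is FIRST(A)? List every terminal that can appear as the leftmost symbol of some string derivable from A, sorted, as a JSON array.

FIRST sets, iterate to fixpoint:
round 1:
  A via A→b a: +{b}
  A via A→c b: +{c}
  S via S→a A: +{a}
  S via S→c d: +{c}
  FIRST[S]={a,c}  FIRST[A]={b,c}
round 2:
  A via A→S: +{a}
  FIRST[S]={a,c}  FIRST[A]={a,b,c}
round 3: — fixpoint
  FIRST[S]={a,c}  FIRST[A]={a,b,c}

FIRST(A) = ["a", "b", "c"]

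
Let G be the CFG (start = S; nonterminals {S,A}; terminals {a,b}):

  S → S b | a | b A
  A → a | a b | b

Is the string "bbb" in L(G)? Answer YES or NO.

CNF form of G:
  S -> S T1 | T1 A | a
  A -> T0 T1 | a | b
  T0 -> a
  T1 -> b

CYK fill:
  T[0,0] 'b' = {A,T1}  orig:{A}
  T[1,1] 'b' = {A,T1}  orig:{A}
  T[2,2] 'b' = {A,T1}  orig:{A}
  T[0,1] 'bb' = {S}
  T[1,2] 'bb' = {S}
  T[0,2] 'bbb' = {S}

S ∈ T[0,2] ⇒ YES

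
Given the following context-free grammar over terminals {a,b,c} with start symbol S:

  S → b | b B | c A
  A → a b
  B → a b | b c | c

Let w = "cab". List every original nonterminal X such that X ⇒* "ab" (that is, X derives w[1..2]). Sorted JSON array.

CNF form of G:
  S -> T1 B | T2 A | b
  A -> T0 T1
  B -> T0 T1 | T1 T2 | c
  T0 -> a
  T1 -> b
  T2 -> c

CYK fill (cells [i..j] with 1 ≤ i ≤ j ≤ 2 only):
  T[1,1] 'a' = {T0}  orig:{}
  T[2,2] 'b' = {S,T1}  orig:{S}
  T[1,2] 'ab' = {A,B}

Original NTs in T[1,2] deriving "ab": ["A", "B"]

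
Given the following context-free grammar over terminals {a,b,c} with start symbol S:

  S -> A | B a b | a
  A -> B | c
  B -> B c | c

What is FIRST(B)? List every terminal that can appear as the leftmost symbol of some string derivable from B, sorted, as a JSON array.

FIRST iteration:
pass 1:
  A via A→c: +{c}
  B via B→c: +{c}
  S via S→A: +{c}
  S via S→a: +{a}
  S: {a,c}  A: {c}  B: {c}
pass 2: done
  S: {a,c}  A: {c}  B: {c}

FIRST(B) = ["c"]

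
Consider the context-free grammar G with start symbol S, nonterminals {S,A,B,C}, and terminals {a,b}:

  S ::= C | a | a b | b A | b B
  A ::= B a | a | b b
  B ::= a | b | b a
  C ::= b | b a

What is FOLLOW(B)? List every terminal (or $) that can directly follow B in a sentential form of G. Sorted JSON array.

FIRST sets, iterate to fixpoint:
round 1:
  A via A→a: +{a}
  A via A→b b: +{b}
  B via B→a: +{a}
  B via B→b: +{b}
  C via C→b: +{b}
  S via S→C: +{b}
  S via S→a: +{a}
  S: {a,b}  A: {a,b}  B: {a,b}  C: {b}
round 2: done
  S: {a,b}  A: {a,b}  B: {a,b}  C: {b}

FOLLOW iteration:
initialize: $ ∈ FOLLOW(S)
iter 1:
  A→B a: FOLLOW(B) ⊇ FIRST(a) = {a}; new: +{a}
  S→C: FOLLOW(C) ⊇ FOLLOW(S) ⊇ {$}; new: +{$}
  S→b A: FOLLOW(A) ⊇ FOLLOW(S) ⊇ {$}; new: +{$}
  S→b B: FOLLOW(B) ⊇ FOLLOW(S) ⊇ {$}; new: +{$}
  FOLLOW(S)={$}  FOLLOW(A)={$}  FOLLOW(B)={$,a}  FOLLOW(C)={$}
iter 2: — fixpoint
  FOLLOW(S)={$}  FOLLOW(A)={$}  FOLLOW(B)={$,a}  FOLLOW(C)={$}

FOLLOW(B) = ["$", "a"]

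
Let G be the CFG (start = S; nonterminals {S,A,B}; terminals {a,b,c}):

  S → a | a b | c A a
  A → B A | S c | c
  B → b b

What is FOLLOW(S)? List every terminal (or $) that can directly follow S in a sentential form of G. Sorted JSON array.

FIRST iteration:
[1]
  A via A→c: +{c}
  B via B→b b: +{b}
  S via S→a: +{a}
  S via S→c A a: +{c}
  FIRST(S)={a,c}  FIRST(A)={c}  FIRST(B)={b}
[2]
  A via A→B A: +{b}
  A via A→S c: +{a}
  FIRST(S)={a,c}  FIRST(A)={a,b,c}  FIRST(B)={b}
[3] done
  FIRST(S)={a,c}  FIRST(A)={a,b,c}  FIRST(B)={b}

FOLLOW iteration:
FOLLOW(S) := {$}
iter 1:
  A→B A: FOLLOW(B) ⊇ FIRST(A) = {a,b,c}; new: +{a,b,c}
  A→S c: FOLLOW(S) ⊇ FIRST(c) = {c}; new: +{c}
  S→c A a: FOLLOW(A) ⊇ FIRST(a) = {a}; new: +{a}
  FOLLOW[S]={$,c}  FOLLOW[A]={a}  FOLLOW[B]={a,b,c}
iter 2: done
  FOLLOW[S]={$,c}  FOLLOW[A]={a}  FOLLOW[B]={a,b,c}

FOLLOW(S) = ["$", "c"]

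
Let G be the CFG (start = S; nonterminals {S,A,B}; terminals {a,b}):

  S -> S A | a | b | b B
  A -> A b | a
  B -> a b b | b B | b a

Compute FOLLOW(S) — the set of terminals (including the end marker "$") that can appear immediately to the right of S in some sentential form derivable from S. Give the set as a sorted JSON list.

Compute FIRST by fixpoint:
round 1:
  A via A→a: +{a}
  B via B→a b b: +{a}
  B via B→b B: +{b}
  S via S→a: +{a}
  S via S→b: +{b}
  FIRST[S]={a,b}  FIRST[A]={a}  FIRST[B]={a,b}
round 2: done
  FIRST[S]={a,b}  FIRST[A]={a}  FIRST[B]={a,b}

FOLLOW sets:
seed FOLLOW(S) with $
[1]
  A→A b: FOLLOW(A) ⊇ FIRST(b) = {b}; new: +{b}
  S→S A: FOLLOW(S) ⊇ FIRST(A) = {a}; new: +{a}
  S→S A: FOLLOW(A) ⊇ FOLLOW(S) ⊇ {$,a}; new: +{$,a}
  S→b B: FOLLOW(B) ⊇ FOLLOW(S) ⊇ {$,a}; new: +{$,a}
  FOLLOW[S]={$,a}  FOLLOW[A]={$,a,b}  FOLLOW[B]={$,a}
[2] — fixpoint
  FOLLOW[S]={$,a}  FOLLOW[A]={$,a,b}  FOLLOW[B]={$,a}

FOLLOW(S) = ["$", "a"]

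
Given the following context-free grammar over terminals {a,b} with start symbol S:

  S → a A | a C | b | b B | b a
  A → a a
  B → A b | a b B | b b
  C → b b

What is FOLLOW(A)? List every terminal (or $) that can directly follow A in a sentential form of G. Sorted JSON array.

FIRST iteration:
round 1:
  A via A→a a: +{a}
  B via B→A b: +{a}
  B via B→b b: +{b}
  C via C→b b: +{b}
  S via S→a A: +{a}
  S via S→b: +{b}
  S: {a,b}  A: {a}  B: {a,b}  C: {b}
round 2: (no change)
  S: {a,b}  A: {a}  B: {a,b}  C: {b}

FOLLOW iteration:
FOLLOW(S) := {$}
pass 1:
  B→A b: FOLLOW(A) ⊇ FIRST(b) = {b}; new: +{b}
  S→a A: FOLLOW(A) ⊇ FOLLOW(S) ⊇ {$}; new: +{$}
  S→a C: FOLLOW(C) ⊇ FOLLOW(S) ⊇ {$}; new: +{$}
  S→b B: FOLLOW(B) ⊇ FOLLOW(S) ⊇ {$}; new: +{$}
  FOLLOW[S]={$}  FOLLOW[A]={$,b}  FOLLOW[B]={$}  FOLLOW[C]={$}
pass 2: done
  FOLLOW[S]={$}  FOLLOW[A]={$,b}  FOLLOW[B]={$}  FOLLOW[C]={$}

FOLLOW(A) = ["$", "b"]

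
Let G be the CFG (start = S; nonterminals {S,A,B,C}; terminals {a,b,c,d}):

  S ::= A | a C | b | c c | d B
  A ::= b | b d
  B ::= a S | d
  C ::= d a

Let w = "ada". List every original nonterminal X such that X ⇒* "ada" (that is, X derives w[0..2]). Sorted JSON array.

CNF form of G:
  S -> T0 T1 | T1 B | T2 C | T3 T3 | b
  A -> T0 T1 | b
  B -> T2 S | d
  C -> T1 T2
  T0 -> b
  T1 -> d
  T2 -> a
  T3 -> c

Fill CYK table bottom-up (cells [i..j] with 0 ≤ i ≤ j ≤ 2 only):
  [0..0]={T2}  "a"  orig:{}
  [1..1]={B,T1}  "d"  orig:{B}
  [2..2]={T2}  "a"  orig:{}
  [0..1]=∅  "ad"
  [1..2]={C}  "da"
  [0..2]={S}  "ada"

Original NTs in T[0,2] deriving "ada": ["S"]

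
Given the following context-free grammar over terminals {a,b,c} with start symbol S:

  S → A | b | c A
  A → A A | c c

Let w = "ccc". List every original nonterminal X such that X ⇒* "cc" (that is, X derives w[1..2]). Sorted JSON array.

CNF form of G:
  S -> A A | T0 A | T0 T0 | b
  A -> A A | T0 T0
  T0 -> c

CYK fill — only the sub-triangle for w[1..2]:
  cell(1,1) c: {T0}  orig:{}
  cell(2,2) c: {T0}  orig:{}
  cell(1,2) cc: {A,S}

Original NTs in T[1,2] deriving "cc": ["A", "S"]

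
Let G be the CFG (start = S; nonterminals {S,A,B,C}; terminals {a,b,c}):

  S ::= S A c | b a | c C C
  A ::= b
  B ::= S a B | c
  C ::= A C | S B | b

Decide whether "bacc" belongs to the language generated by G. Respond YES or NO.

Convert to CNF:
  S -> S X4 | T1 X5 | T2 T0
  A -> b
  B -> S X3 | c
  C -> A C | S B | b
  T0 -> a
  T1 -> c
  T2 -> b
  X3 -> T0 B
  X4 -> A T1
  X5 -> C C

CYK table (by increasing span):
  cell(0,0) b: {A,C,T2}  orig:{A,C}
  cell(1,1) a: {T0}  orig:{}
  cell(2,2) c: {B,T1}  orig:{B}
  cell(3,3) c: {B,T1}  orig:{B}
  cell(0,1) ba: {S}
  cell(1,2) ac: {X3}  orig:{}
  cell(2,3) cc: ∅
  cell(0,2) bac: {C}
  cell(1,3) acc: ∅
  cell(0,3) bacc: ∅

S ∉ T[0,3] ⇒ NO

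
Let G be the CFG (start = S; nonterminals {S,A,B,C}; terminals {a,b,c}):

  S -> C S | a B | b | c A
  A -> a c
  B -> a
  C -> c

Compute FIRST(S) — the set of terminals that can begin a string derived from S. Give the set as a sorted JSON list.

Compute FIRST by fixpoint:
pass 1:
  A via A→a c: +{a}
  B via B→a: +{a}
  C via C→c: +{c}
  S via S→C S: +{c}
  S via S→a B: +{a}
  S via S→b: +{b}
  FIRST[S]={a,b,c}  FIRST[A]={a}  FIRST[B]={a}  FIRST[C]={c}
pass 2: done
  FIRST[S]={a,b,c}  FIRST[A]={a}  FIRST[B]={a}  FIRST[C]={c}

FIRST(S) = ["a", "b", "c"]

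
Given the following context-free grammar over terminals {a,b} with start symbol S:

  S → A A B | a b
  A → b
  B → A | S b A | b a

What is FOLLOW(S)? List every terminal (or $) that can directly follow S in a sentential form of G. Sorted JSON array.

FIRST sets, iterate to fixpoint:
round 1:
  A via A→b: +{b}
  B via B→A: +{b}
  S via S→A A B: +{b}
  S via S→a b: +{a}
  FIRST(S)={a,b}  FIRST(A)={b}  FIRST(B)={b}
round 2:
  B via B→S b A: +{a}
  FIRST(S)={a,b}  FIRST(A)={b}  FIRST(B)={a,b}
round 3: done
  FIRST(S)={a,b}  FIRST(A)={b}  FIRST(B)={a,b}

FOLLOW iteration:
seed FOLLOW(S) with $
round 1:
  B→S b A: FOLLOW(S) ⊇ FIRST(b) = {b}; new: +{b}
  S→A A B: FOLLOW(A) ⊇ FIRST(A) = {b}; new: +{b}
  S→A A B: FOLLOW(A) ⊇ FIRST(B) = {a,b}; new: +{a}
  S→A A B: FOLLOW(B) ⊇ FOLLOW(S) ⊇ {$,b}; new: +{$,b}
  FOLLOW(S)={$,b}  FOLLOW(A)={a,b}  FOLLOW(B)={$,b}
round 2:
  B→A: FOLLOW(A) ⊇ FOLLOW(B) ⊇ {$,b}; new: +{$}
  FOLLOW(S)={$,b}  FOLLOW(A)={$,a,b}  FOLLOW(B)={$,b}
round 3: (stable)
  FOLLOW(S)={$,b}  FOLLOW(A)={$,a,b}  FOLLOW(B)={$,b}

FOLLOW(S) = ["$", "b"]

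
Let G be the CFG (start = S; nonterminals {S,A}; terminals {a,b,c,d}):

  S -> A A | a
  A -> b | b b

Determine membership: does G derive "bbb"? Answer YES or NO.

Convert to CNF:
  S -> A A | a
  A -> T0 T0 | b
  T0 -> b

CYK fill:
  [0..0]={A,T0}  "b"  orig:{A}
  [1..1]={A,T0}  "b"  orig:{A}
  [2..2]={A,T0}  "b"  orig:{A}
  [0..1]={A,S}  "bb"
  [1..2]={A,S}  "bb"
  [0..2]={S}  "bbb"

S ∈ T[0,2] ⇒ YES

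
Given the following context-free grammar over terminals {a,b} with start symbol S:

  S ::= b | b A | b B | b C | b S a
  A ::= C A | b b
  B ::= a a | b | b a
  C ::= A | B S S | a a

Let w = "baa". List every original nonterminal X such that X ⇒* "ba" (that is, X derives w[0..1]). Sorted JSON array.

CNF form of G:
  S -> T0 A | T0 B | T0 C | T0 X3 | b
  A -> C A | T0 T0
  B -> T0 T1 | T1 T1 | b
  C -> B X2 | C A | T0 T0 | T1 T1
  T0 -> b
  T1 -> a
  X2 -> S S
  X3 -> S T1

Fill CYK table bottom-up, restricted to cells inside w[0..1]:
  cell(0,0) b: {B,S,T0}  orig:{B,S}
  cell(1,1) a: {T1}  orig:{}
  cell(0,1) ba: {B,X3}  orig:{B}

Original NTs in T[0,1] deriving "ba": ["B"]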